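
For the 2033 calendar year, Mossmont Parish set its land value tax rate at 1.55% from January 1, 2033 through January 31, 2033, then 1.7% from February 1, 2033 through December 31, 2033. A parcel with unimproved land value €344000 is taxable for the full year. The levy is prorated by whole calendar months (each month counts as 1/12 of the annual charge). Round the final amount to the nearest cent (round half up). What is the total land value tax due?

€5805.00

January 1 – January 31, 2033: 1 month at 1.55% → €344000 × 1.55% × 1/12 = €444.3333
February 1 – December 31, 2033: 11 months at 1.7% → €344000 × 1.7% × 11/12 = €5360.6667
Total = €5805.0000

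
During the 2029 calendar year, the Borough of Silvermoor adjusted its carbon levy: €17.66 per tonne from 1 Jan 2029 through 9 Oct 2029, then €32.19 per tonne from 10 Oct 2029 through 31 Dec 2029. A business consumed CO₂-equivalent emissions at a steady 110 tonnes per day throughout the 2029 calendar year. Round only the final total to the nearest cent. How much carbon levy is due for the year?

1 Jan – 9 Oct 2029: 282 days × 110 tonnes/day = 31,020 tonnes at €17.66/tonne → €547,813.20
10 Oct – 31 Dec 2029: 83 days × 110 tonnes/day = 9,130 tonnes at €32.19/tonne → €293,894.70

€841,707.90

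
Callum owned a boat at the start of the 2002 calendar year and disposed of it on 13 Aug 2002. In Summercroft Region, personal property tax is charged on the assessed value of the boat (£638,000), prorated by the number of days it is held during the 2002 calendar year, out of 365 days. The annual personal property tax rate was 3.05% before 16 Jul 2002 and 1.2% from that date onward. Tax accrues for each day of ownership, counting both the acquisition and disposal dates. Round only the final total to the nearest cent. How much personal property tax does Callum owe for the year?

1 Jan – 15 Jul 2002: 196 days at 3.05% → £638,000 × 3.05% × 196/365 = £10,449.2164
16 Jul – 13 Aug 2002: 29 days at 1.2% → £638,000 × 1.2% × 29/365 = £608.2849
Total = £11,057.5014

£11,057.50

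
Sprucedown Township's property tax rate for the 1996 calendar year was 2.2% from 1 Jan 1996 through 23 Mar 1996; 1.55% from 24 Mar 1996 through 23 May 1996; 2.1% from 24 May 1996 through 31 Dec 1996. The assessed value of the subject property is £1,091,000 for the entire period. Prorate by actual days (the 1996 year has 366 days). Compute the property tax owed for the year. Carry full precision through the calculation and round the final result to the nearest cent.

£22,158.33

1 Jan – 23 Mar 1996: 83 days at 2.2% → £1,091,000 × 2.2% × 83/366 = £5,443.0765
24 Mar – 23 May 1996: 61 days at 1.55% → £1,091,000 × 1.55% × 61/366 = £2,818.4167
24 May – 31 Dec 1996: 222 days at 2.1% → £1,091,000 × 2.1% × 222/366 = £13,896.8361
Total = £22,158.3292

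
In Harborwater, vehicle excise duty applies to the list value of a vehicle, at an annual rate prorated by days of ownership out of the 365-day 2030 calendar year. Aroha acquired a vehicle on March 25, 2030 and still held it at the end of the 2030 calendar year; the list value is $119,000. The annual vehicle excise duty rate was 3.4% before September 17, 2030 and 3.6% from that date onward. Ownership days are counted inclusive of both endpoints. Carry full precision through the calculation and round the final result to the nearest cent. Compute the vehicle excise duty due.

$3,195.07

March 25 – September 16, 2030: 176 days at 3.4% → $119,000 × 3.4% × 176/365 = $1,950.9479
September 17 – December 31, 2030: 106 days at 3.6% → $119,000 × 3.6% × 106/365 = $1,244.1205
Total = $3,195.0685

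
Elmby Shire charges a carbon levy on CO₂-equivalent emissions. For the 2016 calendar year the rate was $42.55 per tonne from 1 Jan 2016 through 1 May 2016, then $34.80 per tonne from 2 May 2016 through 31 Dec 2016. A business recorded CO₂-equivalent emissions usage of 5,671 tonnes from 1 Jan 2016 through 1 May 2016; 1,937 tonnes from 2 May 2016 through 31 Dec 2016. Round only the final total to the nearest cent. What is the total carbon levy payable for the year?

1 Jan – 1 May 2016: 5,671 tonnes at $42.55/tonne → $241,301.05
2 May – 31 Dec 2016: 1,937 tonnes at $34.80/tonne → $67,407.60

$308,708.65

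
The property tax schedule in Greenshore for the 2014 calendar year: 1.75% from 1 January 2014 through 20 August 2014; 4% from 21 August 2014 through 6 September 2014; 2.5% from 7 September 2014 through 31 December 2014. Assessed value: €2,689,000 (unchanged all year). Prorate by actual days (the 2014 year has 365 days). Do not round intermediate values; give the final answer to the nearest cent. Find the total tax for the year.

€56,284.82

1 January – 20 August 2014: 232 days at 1.75% → €2,689,000 × 1.75% × 232/365 = €29,910.5205
21 August – 6 September 2014: 17 days at 4% → €2,689,000 × 4% × 17/365 = €5,009.6438
7 September – 31 December 2014: 116 days at 2.5% → €2,689,000 × 2.5% × 116/365 = €21,364.6575
Total = €56,284.8219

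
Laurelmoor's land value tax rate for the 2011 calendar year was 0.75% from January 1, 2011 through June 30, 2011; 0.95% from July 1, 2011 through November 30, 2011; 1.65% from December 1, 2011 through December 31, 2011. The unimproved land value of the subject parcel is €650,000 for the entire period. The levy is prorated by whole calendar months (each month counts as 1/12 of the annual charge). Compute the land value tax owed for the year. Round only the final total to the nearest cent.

January 1 – June 30, 2011: 6 months at 0.75% → €650,000 × 0.75% × 6/12 = €2,437.5000
July 1 – November 30, 2011: 5 months at 0.95% → €650,000 × 0.95% × 5/12 = €2,572.9167
December 1 – December 31, 2011: 1 month at 1.65% → €650,000 × 1.65% × 1/12 = €893.7500
Total = €5,904.1667

€5,904.17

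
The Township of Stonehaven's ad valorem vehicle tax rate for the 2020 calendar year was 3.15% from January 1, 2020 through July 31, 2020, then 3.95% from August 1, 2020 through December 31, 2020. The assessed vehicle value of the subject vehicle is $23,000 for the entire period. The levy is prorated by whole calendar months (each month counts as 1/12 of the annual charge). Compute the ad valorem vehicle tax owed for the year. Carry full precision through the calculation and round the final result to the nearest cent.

January 1 – July 31, 2020: 7 months at 3.15% → $23,000 × 3.15% × 7/12 = $422.6250
August 1 – December 31, 2020: 5 months at 3.95% → $23,000 × 3.95% × 5/12 = $378.5417
Total = $801.1667

$801.17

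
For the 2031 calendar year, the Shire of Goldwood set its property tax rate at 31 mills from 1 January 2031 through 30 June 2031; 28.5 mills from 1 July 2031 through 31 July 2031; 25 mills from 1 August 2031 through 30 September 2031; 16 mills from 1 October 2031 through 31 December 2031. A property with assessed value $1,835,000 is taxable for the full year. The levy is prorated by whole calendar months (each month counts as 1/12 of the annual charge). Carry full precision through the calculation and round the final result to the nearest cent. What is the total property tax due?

1 January – 30 June 2031: 6 months at 31 mills → $1,835,000 × 3.1% × 6/12 = $28,442.5000
1 July – 31 July 2031: 1 month at 28.5 mills → $1,835,000 × 2.85% × 1/12 = $4,358.1250
1 August – 30 September 2031: 2 months at 25 mills → $1,835,000 × 2.5% × 2/12 = $7,645.8333
1 October – 31 December 2031: 3 months at 16 mills → $1,835,000 × 1.6% × 3/12 = $7,340.0000
Total = $47,786.4583

$47,786.46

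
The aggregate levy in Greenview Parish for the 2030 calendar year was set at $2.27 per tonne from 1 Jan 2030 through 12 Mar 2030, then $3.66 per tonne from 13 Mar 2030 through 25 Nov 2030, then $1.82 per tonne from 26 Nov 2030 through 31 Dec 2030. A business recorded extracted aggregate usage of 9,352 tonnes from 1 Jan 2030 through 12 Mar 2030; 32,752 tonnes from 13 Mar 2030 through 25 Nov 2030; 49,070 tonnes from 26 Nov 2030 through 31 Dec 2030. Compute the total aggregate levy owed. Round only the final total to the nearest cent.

$230,408.76

1 Jan – 12 Mar 2030: 9,352 tonnes at $2.27/tonne → $21,229.04
13 Mar – 25 Nov 2030: 32,752 tonnes at $3.66/tonne → $119,872.32
26 Nov – 31 Dec 2030: 49,070 tonnes at $1.82/tonne → $89,307.40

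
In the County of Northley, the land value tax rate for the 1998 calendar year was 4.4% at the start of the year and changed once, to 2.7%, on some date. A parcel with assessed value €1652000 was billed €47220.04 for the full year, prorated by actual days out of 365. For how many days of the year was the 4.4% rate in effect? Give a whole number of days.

Let d = days at the first rate; then 365 − d days at the second rate.
€1652000 × [4.4%·d + 2.7%·(365−d)] / 365 = €47220.04
Solving gives d = 34, so the new rate took effect on February 4, 1998.

34 days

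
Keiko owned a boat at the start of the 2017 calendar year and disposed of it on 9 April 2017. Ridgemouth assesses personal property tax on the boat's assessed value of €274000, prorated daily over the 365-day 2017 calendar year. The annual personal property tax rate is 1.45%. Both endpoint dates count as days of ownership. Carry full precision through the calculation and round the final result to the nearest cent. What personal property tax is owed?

€1077.61

Days held (1 January – 9 April 2017): 99 out of 365
Tax = €274000 × 1.45% × 99/365 = €1077.6082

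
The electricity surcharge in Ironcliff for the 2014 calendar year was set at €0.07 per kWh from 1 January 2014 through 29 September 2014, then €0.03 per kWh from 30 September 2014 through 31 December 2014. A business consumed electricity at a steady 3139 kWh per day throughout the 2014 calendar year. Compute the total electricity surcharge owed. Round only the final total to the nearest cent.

1 January – 29 September 2014: 272 days × 3139 kWh/day = 853,808 kWh at €0.07/kWh → €59766.56
30 September – 31 December 2014: 93 days × 3139 kWh/day = 291,927 kWh at €0.03/kWh → €8757.81

€68524.37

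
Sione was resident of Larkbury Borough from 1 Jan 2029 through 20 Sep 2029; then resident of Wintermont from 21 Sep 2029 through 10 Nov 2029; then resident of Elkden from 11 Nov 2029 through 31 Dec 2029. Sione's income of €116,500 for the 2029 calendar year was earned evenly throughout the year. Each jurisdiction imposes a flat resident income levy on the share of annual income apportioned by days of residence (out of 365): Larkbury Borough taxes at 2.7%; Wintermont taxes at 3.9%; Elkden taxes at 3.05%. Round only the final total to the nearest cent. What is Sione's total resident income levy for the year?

Larkbury Borough, 1 Jan – 20 Sep 2029: 263 days → €116,500 × 2.7% × 263/365 = €2,266.4836
Wintermont, 21 Sep – 10 Nov 2029: 51 days → €116,500 × 3.9% × 51/365 = €634.8452
Elkden, 11 Nov – 31 Dec 2029: 51 days → €116,500 × 3.05% × 51/365 = €496.4815
Total = €3,397.8103

€3,397.81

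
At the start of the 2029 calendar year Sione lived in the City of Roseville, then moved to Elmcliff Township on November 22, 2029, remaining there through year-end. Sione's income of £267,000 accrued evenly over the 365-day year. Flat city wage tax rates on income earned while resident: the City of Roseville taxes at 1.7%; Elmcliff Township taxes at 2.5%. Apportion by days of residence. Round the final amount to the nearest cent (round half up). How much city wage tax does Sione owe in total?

The City of Roseville, January 1 – November 21, 2029: 325 days → £267,000 × 1.7% × 325/365 = £4,041.5753
Elmcliff Township, November 22 – December 31, 2029: 40 days → £267,000 × 2.5% × 40/365 = £731.5068
Total = £4,773.0822

£4,773.08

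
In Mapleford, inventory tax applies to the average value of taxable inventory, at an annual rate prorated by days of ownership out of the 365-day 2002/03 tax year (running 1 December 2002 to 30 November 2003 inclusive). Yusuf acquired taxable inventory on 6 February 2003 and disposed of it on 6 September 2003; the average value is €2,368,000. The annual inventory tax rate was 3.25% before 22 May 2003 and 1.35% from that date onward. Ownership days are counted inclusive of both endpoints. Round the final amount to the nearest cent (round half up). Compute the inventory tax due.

€31,598.20

6 February – 21 May 2003: 105 days at 3.25% → €2,368,000 × 3.25% × 105/365 = €22,139.1781
22 May – 6 September 2003: 108 days at 1.35% → €2,368,000 × 1.35% × 108/365 = €9,459.0247
Total = €31,598.2027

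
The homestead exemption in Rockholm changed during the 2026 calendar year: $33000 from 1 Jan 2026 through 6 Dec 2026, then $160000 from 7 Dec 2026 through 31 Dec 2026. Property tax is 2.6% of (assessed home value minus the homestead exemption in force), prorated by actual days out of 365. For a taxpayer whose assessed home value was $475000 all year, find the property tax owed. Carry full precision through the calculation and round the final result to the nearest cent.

$11265.84

1 Jan – 6 Dec 2026: 340 days, exemption $33000 → ($475000 − $33000) × 2.6% × 340/365 = $10704.8767
7 Dec – 31 Dec 2026: 25 days, exemption $160000 → ($475000 − $160000) × 2.6% × 25/365 = $560.9589
Total = $11265.8356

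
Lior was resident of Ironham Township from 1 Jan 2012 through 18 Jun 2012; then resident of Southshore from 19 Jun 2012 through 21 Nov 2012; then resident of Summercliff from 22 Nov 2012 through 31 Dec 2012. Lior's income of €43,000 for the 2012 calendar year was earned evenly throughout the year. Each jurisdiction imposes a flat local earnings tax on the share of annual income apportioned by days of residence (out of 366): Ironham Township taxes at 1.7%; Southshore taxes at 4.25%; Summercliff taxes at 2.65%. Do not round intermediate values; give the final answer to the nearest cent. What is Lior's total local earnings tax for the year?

€1,243.01

Ironham Township, 1 Jan – 18 Jun 2012: 170 days → €43,000 × 1.7% × 170/366 = €339.5355
Southshore, 19 Jun – 21 Nov 2012: 156 days → €43,000 × 4.25% × 156/366 = €778.9344
Summercliff, 22 Nov – 31 Dec 2012: 40 days → €43,000 × 2.65% × 40/366 = €124.5355
Total = €1,243.0055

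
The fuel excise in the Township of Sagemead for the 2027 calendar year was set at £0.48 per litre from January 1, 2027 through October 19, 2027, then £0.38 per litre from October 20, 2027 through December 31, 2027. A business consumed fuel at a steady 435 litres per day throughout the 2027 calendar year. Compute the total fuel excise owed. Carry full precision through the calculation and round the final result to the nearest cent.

January 1 – October 19, 2027: 292 days × 435 litres/day = 127,020 litres at £0.48/litre → £60,969.60
October 20 – December 31, 2027: 73 days × 435 litres/day = 31,755 litres at £0.38/litre → £12,066.90

£73,036.50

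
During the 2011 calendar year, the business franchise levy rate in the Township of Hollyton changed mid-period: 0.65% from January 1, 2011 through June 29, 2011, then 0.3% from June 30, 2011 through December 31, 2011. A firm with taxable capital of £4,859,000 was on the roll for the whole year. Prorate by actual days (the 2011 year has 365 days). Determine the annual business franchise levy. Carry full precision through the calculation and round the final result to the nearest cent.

£22,963.77

January 1 – June 29, 2011: 180 days at 0.65% → £4,859,000 × 0.65% × 180/365 = £15,575.4247
June 30 – December 31, 2011: 185 days at 0.3% → £4,859,000 × 0.3% × 185/365 = £7,388.3425
Total = £22,963.7671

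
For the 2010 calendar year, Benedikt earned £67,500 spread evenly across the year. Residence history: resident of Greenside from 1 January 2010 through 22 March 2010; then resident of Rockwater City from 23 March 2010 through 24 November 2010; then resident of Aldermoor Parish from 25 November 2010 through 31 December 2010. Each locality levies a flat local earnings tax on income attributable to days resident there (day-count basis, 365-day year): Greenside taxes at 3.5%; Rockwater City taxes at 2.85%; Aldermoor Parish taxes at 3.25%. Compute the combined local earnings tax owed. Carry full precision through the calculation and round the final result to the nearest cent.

£2,048.49

Greenside, 1 January – 22 March 2010: 81 days → £67,500 × 3.5% × 81/365 = £524.2808
Rockwater City, 23 March – 24 November 2010: 247 days → £67,500 × 2.85% × 247/365 = £1,301.8253
Aldermoor Parish, 25 November – 31 December 2010: 37 days → £67,500 × 3.25% × 37/365 = £222.3801
Total = £2,048.4863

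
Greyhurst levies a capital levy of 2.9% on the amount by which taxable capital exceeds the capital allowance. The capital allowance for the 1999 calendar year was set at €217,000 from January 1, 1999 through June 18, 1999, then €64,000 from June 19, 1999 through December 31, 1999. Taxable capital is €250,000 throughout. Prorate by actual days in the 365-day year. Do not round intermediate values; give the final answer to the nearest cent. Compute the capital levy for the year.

€3,339.61

January 1 – June 18, 1999: 169 days, exemption €217,000 → (€250,000 − €217,000) × 2.9% × 169/365 = €443.1041
June 19 – December 31, 1999: 196 days, exemption €64,000 → (€250,000 − €64,000) × 2.9% × 196/365 = €2,896.5041
Total = €3,339.6082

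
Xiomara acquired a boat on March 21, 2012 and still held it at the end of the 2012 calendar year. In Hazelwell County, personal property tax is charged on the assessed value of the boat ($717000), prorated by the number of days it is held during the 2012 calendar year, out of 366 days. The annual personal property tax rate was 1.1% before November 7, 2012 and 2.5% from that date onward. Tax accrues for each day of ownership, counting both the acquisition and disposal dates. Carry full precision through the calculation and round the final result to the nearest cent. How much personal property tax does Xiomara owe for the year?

$7671.51

March 21 – November 6, 2012: 231 days at 1.1% → $717000 × 1.1% × 231/366 = $4977.8607
November 7 – December 31, 2012: 55 days at 2.5% → $717000 × 2.5% × 55/366 = $2693.6475
Total = $7671.5082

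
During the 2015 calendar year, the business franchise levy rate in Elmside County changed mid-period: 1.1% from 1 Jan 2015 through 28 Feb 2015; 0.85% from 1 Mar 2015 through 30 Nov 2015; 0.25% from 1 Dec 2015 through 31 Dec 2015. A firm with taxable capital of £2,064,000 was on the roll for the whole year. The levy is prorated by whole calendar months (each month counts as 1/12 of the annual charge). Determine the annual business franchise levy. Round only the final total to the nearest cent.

£17,372.00

1 Jan – 28 Feb 2015: 2 months at 1.1% → £2,064,000 × 1.1% × 2/12 = £3,784.0000
1 Mar – 30 Nov 2015: 9 months at 0.85% → £2,064,000 × 0.85% × 9/12 = £13,158.0000
1 Dec – 31 Dec 2015: 1 month at 0.25% → £2,064,000 × 0.25% × 1/12 = £430.0000
Total = £17,372.0000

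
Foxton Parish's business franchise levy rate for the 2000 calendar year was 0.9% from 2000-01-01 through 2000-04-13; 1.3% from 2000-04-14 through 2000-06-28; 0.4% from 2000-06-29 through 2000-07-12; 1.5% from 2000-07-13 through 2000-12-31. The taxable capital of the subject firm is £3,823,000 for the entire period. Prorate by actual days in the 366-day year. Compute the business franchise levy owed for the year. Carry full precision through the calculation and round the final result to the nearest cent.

2000-01-01 to 2000-04-13: 104 days at 0.9% → £3,823,000 × 0.9% × 104/366 = £9,776.8525
2000-04-14 to 2000-06-28: 76 days at 1.3% → £3,823,000 × 1.3% × 76/366 = £10,320.0109
2000-06-29 to 2000-07-12: 14 days at 0.4% → £3,823,000 × 0.4% × 14/366 = £584.9399
2000-07-13 to 2000-12-31: 172 days at 1.5% → £3,823,000 × 1.5% × 172/366 = £26,949.0164
Total = £47,630.8197

£47,630.82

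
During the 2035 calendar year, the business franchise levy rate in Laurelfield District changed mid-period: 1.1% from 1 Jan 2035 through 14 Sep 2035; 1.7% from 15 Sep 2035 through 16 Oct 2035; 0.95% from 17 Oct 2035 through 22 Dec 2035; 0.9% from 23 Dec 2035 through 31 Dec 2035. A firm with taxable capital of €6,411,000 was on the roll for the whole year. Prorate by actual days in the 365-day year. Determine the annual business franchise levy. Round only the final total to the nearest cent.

1 Jan – 14 Sep 2035: 257 days at 1.1% → €6,411,000 × 1.1% × 257/365 = €49,654.5123
15 Sep – 16 Oct 2035: 32 days at 1.7% → €6,411,000 × 1.7% × 32/365 = €9,555.0247
17 Oct – 22 Dec 2035: 67 days at 0.95% → €6,411,000 × 0.95% × 67/365 = €11,179.7301
23 Dec – 31 Dec 2035: 9 days at 0.9% → €6,411,000 × 0.9% × 9/365 = €1,422.7151
Total = €71,811.9822

€71,811.98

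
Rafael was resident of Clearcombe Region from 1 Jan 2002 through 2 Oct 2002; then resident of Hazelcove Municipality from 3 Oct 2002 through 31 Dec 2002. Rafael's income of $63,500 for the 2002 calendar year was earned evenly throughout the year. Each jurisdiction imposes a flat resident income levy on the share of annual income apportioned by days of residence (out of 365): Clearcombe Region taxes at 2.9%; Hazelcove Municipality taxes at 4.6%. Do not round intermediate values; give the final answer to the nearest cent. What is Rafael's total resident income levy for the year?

$2,107.68

Clearcombe Region, 1 Jan – 2 Oct 2002: 275 days → $63,500 × 2.9% × 275/365 = $1,387.4315
Hazelcove Municipality, 3 Oct – 31 Dec 2002: 90 days → $63,500 × 4.6% × 90/365 = $720.2466
Total = $2,107.6781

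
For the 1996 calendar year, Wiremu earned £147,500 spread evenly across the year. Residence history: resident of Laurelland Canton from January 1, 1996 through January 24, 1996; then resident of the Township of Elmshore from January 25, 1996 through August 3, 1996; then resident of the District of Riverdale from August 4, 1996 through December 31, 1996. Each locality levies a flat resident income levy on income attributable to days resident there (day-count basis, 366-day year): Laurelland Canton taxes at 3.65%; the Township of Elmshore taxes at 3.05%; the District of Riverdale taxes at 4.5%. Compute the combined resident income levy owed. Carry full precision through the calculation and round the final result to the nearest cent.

£5,433.32

Laurelland Canton, January 1 – January 24, 1996: 24 days → £147,500 × 3.65% × 24/366 = £353.0328
The Township of Elmshore, January 25 – August 3, 1996: 192 days → £147,500 × 3.05% × 192/366 = £2,360.0000
The District of Riverdale, August 4 – December 31, 1996: 150 days → £147,500 × 4.5% × 150/366 = £2,720.2869
Total = £5,433.3197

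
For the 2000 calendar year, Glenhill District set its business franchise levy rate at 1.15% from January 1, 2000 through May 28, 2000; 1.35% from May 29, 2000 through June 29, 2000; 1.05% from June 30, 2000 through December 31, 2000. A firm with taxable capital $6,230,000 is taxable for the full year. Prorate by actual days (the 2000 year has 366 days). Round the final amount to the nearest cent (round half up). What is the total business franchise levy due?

January 1 – May 28, 2000: 149 days at 1.15% → $6,230,000 × 1.15% × 149/366 = $29,166.9536
May 29 – June 29, 2000: 32 days at 1.35% → $6,230,000 × 1.35% × 32/366 = $7,353.4426
June 30 – December 31, 2000: 185 days at 1.05% → $6,230,000 × 1.05% × 185/366 = $33,064.9590
Total = $69,585.3552

$69,585.36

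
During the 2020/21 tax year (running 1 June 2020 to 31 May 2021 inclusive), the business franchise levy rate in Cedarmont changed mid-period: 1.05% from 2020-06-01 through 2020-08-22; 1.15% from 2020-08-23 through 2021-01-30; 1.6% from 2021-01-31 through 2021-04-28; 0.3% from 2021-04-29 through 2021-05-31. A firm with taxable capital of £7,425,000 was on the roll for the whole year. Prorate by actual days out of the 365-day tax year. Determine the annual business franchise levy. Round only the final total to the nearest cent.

£86,048.63

2020-06-01 to 2020-08-22: 83 days at 1.05% → £7,425,000 × 1.05% × 83/365 = £17,728.4589
2020-08-23 to 2021-01-30: 161 days at 1.15% → £7,425,000 × 1.15% × 161/365 = £37,664.0753
2021-01-31 to 2021-04-28: 88 days at 1.6% → £7,425,000 × 1.6% × 88/365 = £28,642.1918
2021-04-29 to 2021-05-31: 33 days at 0.3% → £7,425,000 × 0.3% × 33/365 = £2,013.9041
Total = £86,048.6301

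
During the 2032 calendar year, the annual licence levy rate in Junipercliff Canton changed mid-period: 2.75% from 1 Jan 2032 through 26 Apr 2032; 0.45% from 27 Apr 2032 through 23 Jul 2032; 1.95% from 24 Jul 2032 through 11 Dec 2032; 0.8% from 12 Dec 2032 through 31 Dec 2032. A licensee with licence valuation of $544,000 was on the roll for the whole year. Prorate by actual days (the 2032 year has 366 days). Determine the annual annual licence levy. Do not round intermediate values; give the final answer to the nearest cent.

1 Jan – 26 Apr 2032: 117 days at 2.75% → $544,000 × 2.75% × 117/366 = $4,782.2951
27 Apr – 23 Jul 2032: 88 days at 0.45% → $544,000 × 0.45% × 88/366 = $588.5902
24 Jul – 11 Dec 2032: 141 days at 1.95% → $544,000 × 1.95% × 141/366 = $4,086.6885
12 Dec – 31 Dec 2032: 20 days at 0.8% → $544,000 × 0.8% × 20/366 = $237.8142
Total = $9,695.3880

$9,695.39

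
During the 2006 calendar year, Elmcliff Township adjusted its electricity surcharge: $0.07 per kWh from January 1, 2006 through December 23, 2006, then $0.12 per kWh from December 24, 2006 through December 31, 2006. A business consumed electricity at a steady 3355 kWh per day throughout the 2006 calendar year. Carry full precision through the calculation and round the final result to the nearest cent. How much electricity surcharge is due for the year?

$87,062.25

January 1 – December 23, 2006: 357 days × 3355 kWh/day = 1,197,735 kWh at $0.07/kWh → $83,841.45
December 24 – December 31, 2006: 8 days × 3355 kWh/day = 26,840 kWh at $0.12/kWh → $3,220.80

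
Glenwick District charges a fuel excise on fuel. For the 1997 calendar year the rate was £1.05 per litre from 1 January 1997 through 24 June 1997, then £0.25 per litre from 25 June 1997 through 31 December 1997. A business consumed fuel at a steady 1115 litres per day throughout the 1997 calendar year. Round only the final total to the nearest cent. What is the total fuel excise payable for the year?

£257,843.75

1 January – 24 June 1997: 175 days × 1115 litres/day = 195,125 litres at £1.05/litre → £204,881.25
25 June – 31 December 1997: 190 days × 1115 litres/day = 211,850 litres at £0.25/litre → £52,962.50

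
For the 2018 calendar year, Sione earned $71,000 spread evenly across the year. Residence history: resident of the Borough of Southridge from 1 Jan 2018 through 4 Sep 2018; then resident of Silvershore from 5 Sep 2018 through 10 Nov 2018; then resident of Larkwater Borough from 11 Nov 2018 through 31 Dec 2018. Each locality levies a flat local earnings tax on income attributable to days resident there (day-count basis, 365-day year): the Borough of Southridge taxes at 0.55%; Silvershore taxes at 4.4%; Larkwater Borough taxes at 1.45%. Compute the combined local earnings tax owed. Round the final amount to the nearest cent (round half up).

$981.55

The Borough of Southridge, 1 Jan – 4 Sep 2018: 247 days → $71,000 × 0.55% × 247/365 = $264.2562
Silvershore, 5 Sep – 10 Nov 2018: 67 days → $71,000 × 4.4% × 67/365 = $573.4466
Larkwater Borough, 11 Nov – 31 Dec 2018: 51 days → $71,000 × 1.45% × 51/365 = $143.8479
Total = $981.5507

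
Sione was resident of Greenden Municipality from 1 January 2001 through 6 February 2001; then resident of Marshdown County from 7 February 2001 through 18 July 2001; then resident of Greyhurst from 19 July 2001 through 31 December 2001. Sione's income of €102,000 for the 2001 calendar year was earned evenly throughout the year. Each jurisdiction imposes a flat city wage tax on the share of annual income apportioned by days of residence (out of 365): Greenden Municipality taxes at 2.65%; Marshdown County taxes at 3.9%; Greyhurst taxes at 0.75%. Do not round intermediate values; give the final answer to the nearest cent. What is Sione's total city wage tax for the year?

Greenden Municipality, 1 January – 6 February 2001: 37 days → €102,000 × 2.65% × 37/365 = €274.0027
Marshdown County, 7 February – 18 July 2001: 162 days → €102,000 × 3.9% × 162/365 = €1,765.5781
Greyhurst, 19 July – 31 December 2001: 166 days → €102,000 × 0.75% × 166/365 = €347.9178
Total = €2,387.4986

€2,387.50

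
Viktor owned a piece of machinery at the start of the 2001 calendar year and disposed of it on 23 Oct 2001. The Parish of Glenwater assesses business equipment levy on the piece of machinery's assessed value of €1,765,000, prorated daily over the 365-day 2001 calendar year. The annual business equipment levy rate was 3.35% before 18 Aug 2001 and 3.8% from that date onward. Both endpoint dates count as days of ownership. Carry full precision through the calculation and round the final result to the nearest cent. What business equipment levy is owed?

€49,407.91

1 Jan – 17 Aug 2001: 229 days at 3.35% → €1,765,000 × 3.35% × 229/365 = €37,096.4315
18 Aug – 23 Oct 2001: 67 days at 3.8% → €1,765,000 × 3.8% × 67/365 = €12,311.4795
Total = €49,407.9110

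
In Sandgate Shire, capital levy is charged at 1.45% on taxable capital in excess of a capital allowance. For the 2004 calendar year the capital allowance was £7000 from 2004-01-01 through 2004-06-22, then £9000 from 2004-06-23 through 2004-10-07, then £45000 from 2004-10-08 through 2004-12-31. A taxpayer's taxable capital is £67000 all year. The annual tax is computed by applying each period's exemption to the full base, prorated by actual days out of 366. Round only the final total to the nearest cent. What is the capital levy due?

2004-01-01 to 2004-06-22: 174 days, exemption £7000 → (£67000 − £7000) × 1.45% × 174/366 = £413.6066
2004-06-23 to 2004-10-07: 107 days, exemption £9000 → (£67000 − £9000) × 1.45% × 107/366 = £245.8661
2004-10-08 to 2004-12-31: 85 days, exemption £45000 → (£67000 − £45000) × 1.45% × 85/366 = £74.0847
Total = £733.5574

£733.56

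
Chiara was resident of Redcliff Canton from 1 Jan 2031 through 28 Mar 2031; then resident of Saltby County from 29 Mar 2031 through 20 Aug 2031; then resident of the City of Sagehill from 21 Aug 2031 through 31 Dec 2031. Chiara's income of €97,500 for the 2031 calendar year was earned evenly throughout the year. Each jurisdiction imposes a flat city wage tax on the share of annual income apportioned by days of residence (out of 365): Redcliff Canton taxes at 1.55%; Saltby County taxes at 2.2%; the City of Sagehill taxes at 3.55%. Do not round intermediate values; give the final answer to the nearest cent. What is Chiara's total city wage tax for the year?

€2,473.56

Redcliff Canton, 1 Jan – 28 Mar 2031: 87 days → €97,500 × 1.55% × 87/365 = €360.2158
Saltby County, 29 Mar – 20 Aug 2031: 145 days → €97,500 × 2.2% × 145/365 = €852.1233
The City of Sagehill, 21 Aug – 31 Dec 2031: 133 days → €97,500 × 3.55% × 133/365 = €1,261.2226
Total = €2,473.5616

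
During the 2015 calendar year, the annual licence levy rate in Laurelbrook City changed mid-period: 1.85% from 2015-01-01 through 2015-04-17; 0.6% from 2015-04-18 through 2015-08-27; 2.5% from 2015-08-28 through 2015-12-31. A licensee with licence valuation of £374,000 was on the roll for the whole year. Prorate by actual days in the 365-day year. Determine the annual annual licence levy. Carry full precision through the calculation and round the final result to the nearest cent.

£6,067.51

2015-01-01 to 2015-04-17: 107 days at 1.85% → £374,000 × 1.85% × 107/365 = £2,028.3096
2015-04-18 to 2015-08-27: 132 days at 0.6% → £374,000 × 0.6% × 132/365 = £811.5288
2015-08-28 to 2015-12-31: 126 days at 2.5% → £374,000 × 2.5% × 126/365 = £3,227.6712
Total = £6,067.5096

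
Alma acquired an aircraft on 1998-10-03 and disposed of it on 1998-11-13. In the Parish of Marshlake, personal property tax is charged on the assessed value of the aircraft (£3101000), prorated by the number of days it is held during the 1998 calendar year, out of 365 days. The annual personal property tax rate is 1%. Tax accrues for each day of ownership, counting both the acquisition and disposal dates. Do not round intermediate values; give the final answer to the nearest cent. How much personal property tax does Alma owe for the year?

Days held (1998-10-03 to 1998-11-13): 42 out of 365
Tax = £3101000 × 1% × 42/365 = £3568.2740

£3568.27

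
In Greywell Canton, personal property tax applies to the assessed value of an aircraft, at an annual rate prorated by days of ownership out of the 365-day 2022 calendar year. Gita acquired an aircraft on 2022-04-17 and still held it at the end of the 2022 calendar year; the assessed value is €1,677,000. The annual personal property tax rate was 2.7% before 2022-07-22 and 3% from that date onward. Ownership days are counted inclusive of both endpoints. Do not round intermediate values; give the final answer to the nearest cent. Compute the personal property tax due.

2022-04-17 to 2022-07-21: 96 days at 2.7% → €1,677,000 × 2.7% × 96/365 = €11,908.9973
2022-07-22 to 2022-12-31: 163 days at 3% → €1,677,000 × 3% × 163/365 = €22,467.2055
Total = €34,376.2027

€34,376.20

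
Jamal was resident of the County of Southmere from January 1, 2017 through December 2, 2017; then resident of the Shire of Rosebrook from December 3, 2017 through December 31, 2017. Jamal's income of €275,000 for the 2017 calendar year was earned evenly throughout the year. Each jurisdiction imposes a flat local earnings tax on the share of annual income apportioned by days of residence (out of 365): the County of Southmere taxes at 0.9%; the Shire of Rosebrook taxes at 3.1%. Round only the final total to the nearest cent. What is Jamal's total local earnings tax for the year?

The County of Southmere, January 1 – December 2, 2017: 336 days → €275,000 × 0.9% × 336/365 = €2,278.3562
The Shire of Rosebrook, December 3 – December 31, 2017: 29 days → €275,000 × 3.1% × 29/365 = €677.3288
Total = €2,955.6849

€2,955.68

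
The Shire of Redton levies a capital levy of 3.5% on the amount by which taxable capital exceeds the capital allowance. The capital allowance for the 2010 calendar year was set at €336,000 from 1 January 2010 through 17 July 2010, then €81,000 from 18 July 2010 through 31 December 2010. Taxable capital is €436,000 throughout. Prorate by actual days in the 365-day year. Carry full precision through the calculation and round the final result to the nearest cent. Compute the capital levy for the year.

€7,583.49

1 January – 17 July 2010: 198 days, exemption €336,000 → (€436,000 − €336,000) × 3.5% × 198/365 = €1,898.6301
18 July – 31 December 2010: 167 days, exemption €81,000 → (€436,000 − €81,000) × 3.5% × 167/365 = €5,684.8630
Total = €7,583.4932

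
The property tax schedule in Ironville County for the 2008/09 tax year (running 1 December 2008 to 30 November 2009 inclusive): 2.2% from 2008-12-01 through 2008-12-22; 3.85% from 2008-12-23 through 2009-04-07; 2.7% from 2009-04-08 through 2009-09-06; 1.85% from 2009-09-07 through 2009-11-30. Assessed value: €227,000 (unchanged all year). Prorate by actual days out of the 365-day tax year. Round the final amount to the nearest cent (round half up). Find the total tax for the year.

2008-12-01 to 2008-12-22: 22 days at 2.2% → €227,000 × 2.2% × 22/365 = €301.0082
2008-12-23 to 2009-04-07: 106 days at 3.85% → €227,000 × 3.85% × 106/365 = €2,538.0466
2009-04-08 to 2009-09-06: 152 days at 2.7% → €227,000 × 2.7% × 152/365 = €2,552.3507
2009-09-07 to 2009-11-30: 85 days at 1.85% → €227,000 × 1.85% × 85/365 = €977.9658
Total = €6,369.3712

€6,369.37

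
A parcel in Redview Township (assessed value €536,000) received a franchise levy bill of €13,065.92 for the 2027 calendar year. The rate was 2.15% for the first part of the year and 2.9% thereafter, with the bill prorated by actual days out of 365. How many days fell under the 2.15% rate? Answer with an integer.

Let d = days at the first rate; then 365 − d days at the second rate.
€536,000 × [2.15%·d + 2.9%·(365−d)] / 365 = €13,065.92
Solving gives d = 225, so the new rate took effect on 14 August 2027.

225 days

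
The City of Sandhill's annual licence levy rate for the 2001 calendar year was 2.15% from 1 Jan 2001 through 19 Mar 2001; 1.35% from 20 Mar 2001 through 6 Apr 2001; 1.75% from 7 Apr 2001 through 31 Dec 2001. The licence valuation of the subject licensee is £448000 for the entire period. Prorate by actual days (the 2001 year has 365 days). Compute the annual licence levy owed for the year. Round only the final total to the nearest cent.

1 Jan – 19 Mar 2001: 78 days at 2.15% → £448000 × 2.15% × 78/365 = £2058.3452
20 Mar – 6 Apr 2001: 18 days at 1.35% → £448000 × 1.35% × 18/365 = £298.2575
7 Apr – 31 Dec 2001: 269 days at 1.75% → £448000 × 1.75% × 269/365 = £5777.9726
Total = £8134.5753

£8134.58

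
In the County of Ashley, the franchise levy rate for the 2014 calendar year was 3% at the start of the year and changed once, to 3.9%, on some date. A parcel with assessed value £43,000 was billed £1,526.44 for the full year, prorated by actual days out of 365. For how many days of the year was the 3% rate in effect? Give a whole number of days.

142 days

Let d = days at the first rate; then 365 − d days at the second rate.
£43,000 × [3%·d + 3.9%·(365−d)] / 365 = £1,526.44
Solving gives d = 142, so the new rate took effect on 23 May 2014.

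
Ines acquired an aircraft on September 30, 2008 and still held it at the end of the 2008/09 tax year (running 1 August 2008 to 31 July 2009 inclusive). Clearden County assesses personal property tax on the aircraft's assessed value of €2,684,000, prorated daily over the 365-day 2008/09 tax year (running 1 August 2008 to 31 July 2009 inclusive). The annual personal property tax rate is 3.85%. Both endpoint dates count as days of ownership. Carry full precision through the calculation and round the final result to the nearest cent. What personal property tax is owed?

€86,347.59

Days held (September 30, 2008 – July 31, 2009): 305 out of 365
Tax = €2,684,000 × 3.85% × 305/365 = €86,347.5890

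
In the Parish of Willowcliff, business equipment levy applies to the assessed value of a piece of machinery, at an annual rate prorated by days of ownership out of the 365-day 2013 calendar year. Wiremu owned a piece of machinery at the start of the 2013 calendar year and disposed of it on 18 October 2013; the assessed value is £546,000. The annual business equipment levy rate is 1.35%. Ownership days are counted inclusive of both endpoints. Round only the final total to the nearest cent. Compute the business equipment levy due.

Days held (1 January – 18 October 2013): 291 out of 365
Tax = £546,000 × 1.35% × 291/365 = £5,876.6055

£5,876.61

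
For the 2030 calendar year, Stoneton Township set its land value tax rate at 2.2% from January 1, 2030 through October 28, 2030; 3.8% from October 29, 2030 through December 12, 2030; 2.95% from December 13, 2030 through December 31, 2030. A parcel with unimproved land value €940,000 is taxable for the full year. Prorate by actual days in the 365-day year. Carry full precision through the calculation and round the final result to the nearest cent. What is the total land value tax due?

€22,901.23

January 1 – October 28, 2030: 301 days at 2.2% → €940,000 × 2.2% × 301/365 = €17,053.9178
October 29 – December 12, 2030: 45 days at 3.8% → €940,000 × 3.8% × 45/365 = €4,403.8356
December 13 – December 31, 2030: 19 days at 2.95% → €940,000 × 2.95% × 19/365 = €1,443.4795
Total = €22,901.2329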